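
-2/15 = -0.13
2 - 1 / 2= 1.50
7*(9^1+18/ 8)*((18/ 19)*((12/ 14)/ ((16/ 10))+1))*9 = 1031.15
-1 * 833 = -833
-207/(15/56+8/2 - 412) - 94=-237190/2537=-93.49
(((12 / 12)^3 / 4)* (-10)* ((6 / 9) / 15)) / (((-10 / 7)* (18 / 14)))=49 / 810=0.06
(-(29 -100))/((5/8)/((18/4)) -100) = -2556/3595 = -0.71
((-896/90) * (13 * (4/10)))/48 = -728/675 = -1.08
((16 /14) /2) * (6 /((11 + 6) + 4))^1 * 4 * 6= 192 /49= 3.92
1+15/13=28/13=2.15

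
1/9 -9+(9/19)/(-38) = -57841/6498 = -8.90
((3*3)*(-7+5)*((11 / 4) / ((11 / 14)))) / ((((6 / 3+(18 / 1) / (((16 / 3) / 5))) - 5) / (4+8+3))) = -2520 / 37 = -68.11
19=19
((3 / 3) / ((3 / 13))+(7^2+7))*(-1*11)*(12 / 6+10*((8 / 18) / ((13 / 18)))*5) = -282722 / 13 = -21747.85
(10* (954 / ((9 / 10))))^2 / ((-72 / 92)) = -1292140000 / 9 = -143571111.11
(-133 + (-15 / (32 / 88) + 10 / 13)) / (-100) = 9021 / 5200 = 1.73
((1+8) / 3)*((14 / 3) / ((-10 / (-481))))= 3367 / 5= 673.40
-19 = -19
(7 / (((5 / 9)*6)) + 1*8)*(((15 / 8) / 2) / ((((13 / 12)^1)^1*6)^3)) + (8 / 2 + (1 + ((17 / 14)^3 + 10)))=101430239 / 6028568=16.82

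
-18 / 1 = -18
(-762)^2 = 580644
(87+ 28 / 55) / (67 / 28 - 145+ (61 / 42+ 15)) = -404292 / 582835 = -0.69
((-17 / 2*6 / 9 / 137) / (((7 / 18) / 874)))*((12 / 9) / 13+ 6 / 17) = -527896 / 12467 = -42.34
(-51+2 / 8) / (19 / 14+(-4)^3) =1421 / 1754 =0.81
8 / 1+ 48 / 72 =26 / 3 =8.67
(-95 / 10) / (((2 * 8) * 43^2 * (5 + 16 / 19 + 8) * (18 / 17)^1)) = -6137 / 280101312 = -0.00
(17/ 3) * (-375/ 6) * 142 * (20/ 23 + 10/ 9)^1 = -99611.51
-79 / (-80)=79 / 80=0.99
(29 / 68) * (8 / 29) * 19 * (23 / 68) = 437 / 578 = 0.76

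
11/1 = 11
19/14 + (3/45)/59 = 16829/12390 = 1.36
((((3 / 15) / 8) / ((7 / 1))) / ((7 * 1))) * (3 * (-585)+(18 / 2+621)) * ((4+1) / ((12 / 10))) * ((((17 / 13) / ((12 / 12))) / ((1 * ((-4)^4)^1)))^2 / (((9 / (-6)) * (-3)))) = -180625 / 13024886784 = -0.00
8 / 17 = 0.47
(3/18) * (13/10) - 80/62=-1997/1860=-1.07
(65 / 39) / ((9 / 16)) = 80 / 27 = 2.96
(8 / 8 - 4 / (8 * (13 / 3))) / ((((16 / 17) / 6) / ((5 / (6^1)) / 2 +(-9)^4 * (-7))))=-215487529 / 832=-258999.43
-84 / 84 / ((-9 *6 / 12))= 2 / 9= 0.22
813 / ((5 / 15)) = 2439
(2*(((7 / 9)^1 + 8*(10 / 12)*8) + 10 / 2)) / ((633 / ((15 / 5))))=1064 / 1899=0.56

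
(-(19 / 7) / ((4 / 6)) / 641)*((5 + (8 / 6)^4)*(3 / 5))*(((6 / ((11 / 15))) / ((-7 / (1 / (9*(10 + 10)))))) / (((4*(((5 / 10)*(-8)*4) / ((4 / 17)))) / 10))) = -12559 / 1691563104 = -0.00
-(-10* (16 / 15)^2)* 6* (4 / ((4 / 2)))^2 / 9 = 4096 / 135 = 30.34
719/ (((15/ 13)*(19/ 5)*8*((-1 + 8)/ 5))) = 46735/ 3192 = 14.64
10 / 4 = 5 / 2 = 2.50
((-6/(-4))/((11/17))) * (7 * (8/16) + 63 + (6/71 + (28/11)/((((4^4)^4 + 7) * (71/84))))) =320867630873439/2078764174652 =154.35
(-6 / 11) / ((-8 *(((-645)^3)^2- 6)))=1 / 1056062714373562412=0.00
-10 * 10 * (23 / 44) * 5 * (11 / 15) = -575 / 3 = -191.67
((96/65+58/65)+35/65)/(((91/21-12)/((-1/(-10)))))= -0.04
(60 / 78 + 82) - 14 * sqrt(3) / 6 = 1076 / 13 - 7 * sqrt(3) / 3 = 78.73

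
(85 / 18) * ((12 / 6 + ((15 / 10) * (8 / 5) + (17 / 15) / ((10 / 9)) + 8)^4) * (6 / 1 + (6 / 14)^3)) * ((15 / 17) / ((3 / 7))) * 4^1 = 4925939160553 / 1225000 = 4021174.82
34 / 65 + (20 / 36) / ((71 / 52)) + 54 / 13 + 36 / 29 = 7618784 / 1204515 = 6.33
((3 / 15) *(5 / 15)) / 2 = 1 / 30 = 0.03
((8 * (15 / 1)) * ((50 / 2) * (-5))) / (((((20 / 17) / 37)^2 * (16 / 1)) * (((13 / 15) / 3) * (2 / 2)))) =-1335288375 / 416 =-3209827.82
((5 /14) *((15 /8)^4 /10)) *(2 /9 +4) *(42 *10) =1603125 /2048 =782.78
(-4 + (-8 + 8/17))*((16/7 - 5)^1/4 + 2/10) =469/85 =5.52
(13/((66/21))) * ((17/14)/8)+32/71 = 26955/24992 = 1.08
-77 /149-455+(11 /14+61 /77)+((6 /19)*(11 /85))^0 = -10393135 /22946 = -452.94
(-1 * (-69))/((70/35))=69/2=34.50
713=713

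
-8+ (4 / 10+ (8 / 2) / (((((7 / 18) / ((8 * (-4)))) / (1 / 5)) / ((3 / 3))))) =-514 / 7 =-73.43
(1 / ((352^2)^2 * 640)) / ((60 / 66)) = 1 / 8932189798400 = 0.00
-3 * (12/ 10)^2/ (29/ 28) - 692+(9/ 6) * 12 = -491674/ 725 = -678.17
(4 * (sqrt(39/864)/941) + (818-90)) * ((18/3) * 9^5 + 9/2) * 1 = 257929627.97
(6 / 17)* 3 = 18 / 17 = 1.06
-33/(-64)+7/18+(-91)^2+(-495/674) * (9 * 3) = 1603767929/194112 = 8262.08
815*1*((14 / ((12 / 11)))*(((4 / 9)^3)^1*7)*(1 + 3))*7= 393599360 / 2187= 179972.27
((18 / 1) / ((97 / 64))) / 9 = 128 / 97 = 1.32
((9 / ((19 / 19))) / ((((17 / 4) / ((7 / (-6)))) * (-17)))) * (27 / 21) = 54 / 289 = 0.19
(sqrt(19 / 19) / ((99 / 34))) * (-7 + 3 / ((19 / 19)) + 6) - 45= -4387 / 99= -44.31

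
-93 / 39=-31 / 13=-2.38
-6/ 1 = -6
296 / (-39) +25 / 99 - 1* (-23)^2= -536.34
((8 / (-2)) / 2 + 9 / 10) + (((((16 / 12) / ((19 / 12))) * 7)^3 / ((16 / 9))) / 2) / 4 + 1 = 14.30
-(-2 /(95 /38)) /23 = 4 /115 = 0.03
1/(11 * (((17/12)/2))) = 24/187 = 0.13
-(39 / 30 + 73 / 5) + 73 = 571 / 10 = 57.10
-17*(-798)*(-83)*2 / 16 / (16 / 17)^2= -162703821 / 1024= -158890.45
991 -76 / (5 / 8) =4347 / 5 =869.40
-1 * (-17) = 17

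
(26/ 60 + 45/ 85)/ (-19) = -491/ 9690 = -0.05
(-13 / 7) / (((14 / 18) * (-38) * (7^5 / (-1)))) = -117 / 31294634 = -0.00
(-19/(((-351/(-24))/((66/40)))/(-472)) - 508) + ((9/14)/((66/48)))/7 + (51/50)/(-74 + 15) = 31243100089/62011950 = 503.82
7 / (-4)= -7 / 4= -1.75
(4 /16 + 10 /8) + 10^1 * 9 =183 /2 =91.50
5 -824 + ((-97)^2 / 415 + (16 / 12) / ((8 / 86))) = -973583 / 1245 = -781.99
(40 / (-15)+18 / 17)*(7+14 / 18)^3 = -28126000 / 37179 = -756.50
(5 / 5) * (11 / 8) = 11 / 8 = 1.38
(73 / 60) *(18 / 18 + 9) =73 / 6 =12.17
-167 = -167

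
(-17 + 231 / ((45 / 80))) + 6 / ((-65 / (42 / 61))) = 4681909 / 11895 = 393.60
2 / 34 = 1 / 17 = 0.06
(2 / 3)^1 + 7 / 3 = 3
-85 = -85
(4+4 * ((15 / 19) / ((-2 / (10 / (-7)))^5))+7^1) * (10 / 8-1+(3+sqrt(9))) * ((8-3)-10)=-462520375 / 1277332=-362.10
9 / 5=1.80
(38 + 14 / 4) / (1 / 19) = 1577 / 2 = 788.50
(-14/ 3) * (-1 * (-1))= -14/ 3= -4.67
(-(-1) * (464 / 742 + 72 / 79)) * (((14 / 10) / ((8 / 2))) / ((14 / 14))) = 2252 / 4187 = 0.54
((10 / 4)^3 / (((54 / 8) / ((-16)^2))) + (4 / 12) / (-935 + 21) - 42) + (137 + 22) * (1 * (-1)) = 9663713 / 24678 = 391.59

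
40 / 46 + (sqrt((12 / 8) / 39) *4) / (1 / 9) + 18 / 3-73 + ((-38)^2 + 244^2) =18 *sqrt(26) / 13 + 1401019 / 23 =60920.93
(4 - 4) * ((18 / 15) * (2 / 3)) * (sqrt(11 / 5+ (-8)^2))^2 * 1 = 0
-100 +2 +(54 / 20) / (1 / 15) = -115 / 2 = -57.50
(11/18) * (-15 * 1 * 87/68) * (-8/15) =319/51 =6.25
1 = 1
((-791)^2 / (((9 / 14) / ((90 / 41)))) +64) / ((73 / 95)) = 8321806580 / 2993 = 2780423.18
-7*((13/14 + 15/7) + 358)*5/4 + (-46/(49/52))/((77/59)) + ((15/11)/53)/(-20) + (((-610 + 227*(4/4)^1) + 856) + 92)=-382745175/145432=-2631.78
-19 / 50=-0.38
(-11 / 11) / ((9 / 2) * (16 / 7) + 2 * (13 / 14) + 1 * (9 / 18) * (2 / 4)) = -28 / 347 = -0.08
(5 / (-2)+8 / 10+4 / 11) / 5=-147 / 550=-0.27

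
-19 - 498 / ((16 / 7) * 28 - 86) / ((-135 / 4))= -19.67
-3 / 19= -0.16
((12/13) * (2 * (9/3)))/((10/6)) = 216/65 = 3.32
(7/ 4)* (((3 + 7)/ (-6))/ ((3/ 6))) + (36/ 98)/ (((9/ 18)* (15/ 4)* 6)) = -5.80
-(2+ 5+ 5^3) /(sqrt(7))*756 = -14256*sqrt(7) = -37717.83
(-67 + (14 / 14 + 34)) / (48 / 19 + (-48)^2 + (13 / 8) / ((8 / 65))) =-38912 / 2820791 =-0.01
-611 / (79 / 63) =-38493 / 79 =-487.25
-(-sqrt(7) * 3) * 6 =18 * sqrt(7) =47.62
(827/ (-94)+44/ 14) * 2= -3721/ 329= -11.31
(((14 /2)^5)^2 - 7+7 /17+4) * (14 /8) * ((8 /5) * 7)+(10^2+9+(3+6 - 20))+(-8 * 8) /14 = 3294226379244 /595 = 5536514923.10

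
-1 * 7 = -7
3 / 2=1.50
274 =274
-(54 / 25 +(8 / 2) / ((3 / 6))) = -254 / 25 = -10.16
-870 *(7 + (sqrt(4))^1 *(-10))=11310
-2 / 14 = -1 / 7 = -0.14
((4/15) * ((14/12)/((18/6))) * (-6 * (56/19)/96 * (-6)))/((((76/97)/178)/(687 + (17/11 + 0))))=3203930758/178695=17929.60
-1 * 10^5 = -100000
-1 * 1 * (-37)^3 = 50653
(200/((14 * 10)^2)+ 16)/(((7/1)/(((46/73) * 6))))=8.65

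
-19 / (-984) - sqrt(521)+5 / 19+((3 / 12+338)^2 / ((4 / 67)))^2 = 3672661004993.28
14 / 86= 7 / 43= 0.16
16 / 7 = 2.29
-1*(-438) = 438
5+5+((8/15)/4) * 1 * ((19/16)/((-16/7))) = 19067/1920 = 9.93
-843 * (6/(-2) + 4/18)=2341.67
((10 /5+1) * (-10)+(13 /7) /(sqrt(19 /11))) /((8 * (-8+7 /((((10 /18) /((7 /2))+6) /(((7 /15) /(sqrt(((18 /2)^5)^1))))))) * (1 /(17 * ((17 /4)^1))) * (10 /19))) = 647141805 /10054216 - 29518749 * sqrt(209) /140759024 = 61.33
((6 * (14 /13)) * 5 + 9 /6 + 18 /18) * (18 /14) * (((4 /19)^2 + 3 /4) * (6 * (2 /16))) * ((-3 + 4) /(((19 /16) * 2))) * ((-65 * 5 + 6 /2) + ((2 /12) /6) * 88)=-2239041495 /624169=-3587.24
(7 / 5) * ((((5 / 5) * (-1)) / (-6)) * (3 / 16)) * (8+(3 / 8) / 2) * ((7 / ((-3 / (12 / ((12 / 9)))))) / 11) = -19257 / 28160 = -0.68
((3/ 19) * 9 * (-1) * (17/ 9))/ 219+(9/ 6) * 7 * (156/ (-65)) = -25.21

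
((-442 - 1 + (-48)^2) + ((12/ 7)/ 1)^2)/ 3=91333/ 147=621.31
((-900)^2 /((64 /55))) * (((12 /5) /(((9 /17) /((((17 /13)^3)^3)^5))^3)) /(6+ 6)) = 435736411744935017005089042285409856158362270688897828917054854678351333813760701597156052962019388914599076903957265799717662507188354087608510386936117291109156132907186875 /86827053264185453292455956373018927872335821837907511781617474479006940904592299157136436171858137593646558610454305911397567847589467685260999659532852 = 5018440628396497630420.36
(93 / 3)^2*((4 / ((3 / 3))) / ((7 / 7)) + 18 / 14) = 35557 / 7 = 5079.57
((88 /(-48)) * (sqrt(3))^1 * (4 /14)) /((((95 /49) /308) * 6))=-11858 * sqrt(3) /855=-24.02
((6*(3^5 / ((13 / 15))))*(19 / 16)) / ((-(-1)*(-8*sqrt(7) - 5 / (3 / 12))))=346275 / 416 - 69255*sqrt(7) / 208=-48.53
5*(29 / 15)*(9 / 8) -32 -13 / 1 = -273 / 8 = -34.12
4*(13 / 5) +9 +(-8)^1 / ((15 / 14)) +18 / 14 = 1388 / 105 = 13.22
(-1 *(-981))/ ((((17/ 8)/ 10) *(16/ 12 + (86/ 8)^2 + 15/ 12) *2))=1883520/ 96407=19.54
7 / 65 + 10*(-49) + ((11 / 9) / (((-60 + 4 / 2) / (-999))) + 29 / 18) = -7926548 / 16965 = -467.23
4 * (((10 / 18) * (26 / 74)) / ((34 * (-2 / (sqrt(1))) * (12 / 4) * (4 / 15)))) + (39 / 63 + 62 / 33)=4330171 / 1743588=2.48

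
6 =6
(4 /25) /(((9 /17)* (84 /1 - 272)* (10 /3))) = -17 /35250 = -0.00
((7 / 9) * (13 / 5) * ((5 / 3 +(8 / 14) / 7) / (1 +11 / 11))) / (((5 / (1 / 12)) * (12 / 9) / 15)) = 0.33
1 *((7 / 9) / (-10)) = -7 / 90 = -0.08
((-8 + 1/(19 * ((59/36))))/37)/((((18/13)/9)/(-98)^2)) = -557589032/41477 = -13443.33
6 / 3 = 2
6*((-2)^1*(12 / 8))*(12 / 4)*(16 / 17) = -864 / 17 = -50.82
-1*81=-81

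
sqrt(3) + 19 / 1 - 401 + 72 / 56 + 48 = -2329 / 7 + sqrt(3) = -330.98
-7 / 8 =-0.88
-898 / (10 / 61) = -27389 / 5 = -5477.80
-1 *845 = -845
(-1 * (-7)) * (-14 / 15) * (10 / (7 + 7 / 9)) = -42 / 5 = -8.40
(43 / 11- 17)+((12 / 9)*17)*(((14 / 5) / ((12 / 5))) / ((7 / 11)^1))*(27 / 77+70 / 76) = 523459 / 13167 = 39.76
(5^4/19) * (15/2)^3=13877.47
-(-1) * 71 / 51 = 71 / 51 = 1.39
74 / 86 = 37 / 43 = 0.86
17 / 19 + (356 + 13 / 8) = 54495 / 152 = 358.52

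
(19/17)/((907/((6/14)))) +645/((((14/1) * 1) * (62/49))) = 487324563/13383692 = 36.41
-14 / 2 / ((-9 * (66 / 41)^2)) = 11767 / 39204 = 0.30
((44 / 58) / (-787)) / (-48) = 11 / 547752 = 0.00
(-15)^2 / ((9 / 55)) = 1375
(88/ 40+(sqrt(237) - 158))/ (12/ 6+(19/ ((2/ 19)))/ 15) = -4674/ 421+30* sqrt(237)/ 421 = -10.01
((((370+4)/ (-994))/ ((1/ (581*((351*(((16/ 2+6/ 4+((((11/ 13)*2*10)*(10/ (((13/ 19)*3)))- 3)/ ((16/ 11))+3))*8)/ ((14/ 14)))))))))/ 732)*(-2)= 25352110047/ 225212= 112569.98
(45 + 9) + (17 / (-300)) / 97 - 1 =1542283 / 29100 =53.00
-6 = -6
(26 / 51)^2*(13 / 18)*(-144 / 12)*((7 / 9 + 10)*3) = -1704872 / 23409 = -72.83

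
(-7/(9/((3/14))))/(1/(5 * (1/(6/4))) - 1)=0.24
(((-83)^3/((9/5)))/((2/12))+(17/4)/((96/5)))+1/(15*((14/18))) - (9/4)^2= -8538707171/4480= -1905961.42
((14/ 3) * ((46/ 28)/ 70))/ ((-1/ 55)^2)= 13915/ 42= 331.31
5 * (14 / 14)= 5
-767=-767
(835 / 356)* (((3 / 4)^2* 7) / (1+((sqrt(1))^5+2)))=52605 / 22784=2.31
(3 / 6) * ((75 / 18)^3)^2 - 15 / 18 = 244062865 / 93312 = 2615.56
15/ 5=3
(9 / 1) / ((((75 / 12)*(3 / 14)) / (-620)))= -20832 / 5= -4166.40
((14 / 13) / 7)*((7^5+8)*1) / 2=16815 / 13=1293.46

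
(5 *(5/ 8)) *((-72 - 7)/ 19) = -1975/ 152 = -12.99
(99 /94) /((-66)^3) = -1 /272976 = -0.00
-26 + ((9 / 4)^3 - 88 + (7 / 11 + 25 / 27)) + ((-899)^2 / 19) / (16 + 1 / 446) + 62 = 750103715483 / 286393536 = 2619.14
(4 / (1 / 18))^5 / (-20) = -483729408 / 5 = -96745881.60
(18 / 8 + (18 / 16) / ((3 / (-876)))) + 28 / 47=-61223 / 188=-325.65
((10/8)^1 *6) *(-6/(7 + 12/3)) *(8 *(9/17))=-3240/187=-17.33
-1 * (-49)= 49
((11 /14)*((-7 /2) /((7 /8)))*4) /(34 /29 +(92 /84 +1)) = -3828 /995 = -3.85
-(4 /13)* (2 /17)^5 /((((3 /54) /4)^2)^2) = -3439853568 /18458141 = -186.36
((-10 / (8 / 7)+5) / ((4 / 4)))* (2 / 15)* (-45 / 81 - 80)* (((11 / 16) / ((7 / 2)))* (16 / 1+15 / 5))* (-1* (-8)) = 151525 / 126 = 1202.58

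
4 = 4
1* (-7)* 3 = -21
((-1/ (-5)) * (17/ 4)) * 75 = 255/ 4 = 63.75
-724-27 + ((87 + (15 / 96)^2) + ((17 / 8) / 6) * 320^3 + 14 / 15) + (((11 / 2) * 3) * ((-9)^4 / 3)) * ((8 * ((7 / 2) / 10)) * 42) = 243430273399 / 15360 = 15848325.09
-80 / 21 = -3.81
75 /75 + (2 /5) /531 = 2657 /2655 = 1.00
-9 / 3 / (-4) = 3 / 4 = 0.75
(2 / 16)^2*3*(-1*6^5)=-729 / 2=-364.50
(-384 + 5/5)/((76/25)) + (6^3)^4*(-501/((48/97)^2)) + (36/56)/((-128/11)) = -4453625800782.04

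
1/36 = 0.03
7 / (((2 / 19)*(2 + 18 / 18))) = 133 / 6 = 22.17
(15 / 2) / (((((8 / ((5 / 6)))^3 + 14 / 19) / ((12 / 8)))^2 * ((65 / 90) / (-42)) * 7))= -20560078125 / 114987615288104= -0.00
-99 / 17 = -5.82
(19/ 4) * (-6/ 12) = -19/ 8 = -2.38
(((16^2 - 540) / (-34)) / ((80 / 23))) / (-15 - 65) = -1633 / 54400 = -0.03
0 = 0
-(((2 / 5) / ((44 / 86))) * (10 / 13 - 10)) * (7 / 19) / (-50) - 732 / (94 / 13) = -323356914 / 3192475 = -101.29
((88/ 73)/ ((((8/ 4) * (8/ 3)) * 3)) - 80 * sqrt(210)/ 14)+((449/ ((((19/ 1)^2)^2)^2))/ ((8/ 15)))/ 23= 17187366289147/ 228123218766712 - 40 * sqrt(210)/ 7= -82.73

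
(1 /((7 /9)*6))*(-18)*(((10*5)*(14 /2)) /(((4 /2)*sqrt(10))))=-135*sqrt(10) /2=-213.45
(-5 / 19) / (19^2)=-5 / 6859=-0.00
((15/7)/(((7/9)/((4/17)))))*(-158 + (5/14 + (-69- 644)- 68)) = -208710/343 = -608.48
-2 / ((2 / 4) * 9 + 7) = -4 / 23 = -0.17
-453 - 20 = -473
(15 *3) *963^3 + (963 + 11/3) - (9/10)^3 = 120562609742813/3000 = 40187536580.94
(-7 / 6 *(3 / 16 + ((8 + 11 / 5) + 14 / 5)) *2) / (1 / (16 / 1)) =-1477 / 3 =-492.33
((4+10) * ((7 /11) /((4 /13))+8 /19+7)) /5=55531 /2090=26.57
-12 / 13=-0.92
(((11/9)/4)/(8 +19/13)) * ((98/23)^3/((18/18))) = 2.50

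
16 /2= 8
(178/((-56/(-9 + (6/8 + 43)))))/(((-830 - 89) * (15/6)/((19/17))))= 235049/4374440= 0.05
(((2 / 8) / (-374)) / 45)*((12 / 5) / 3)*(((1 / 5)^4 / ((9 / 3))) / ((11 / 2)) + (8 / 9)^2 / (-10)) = 21973 / 23430515625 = 0.00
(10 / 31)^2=0.10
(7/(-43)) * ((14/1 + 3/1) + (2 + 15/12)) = -567/172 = -3.30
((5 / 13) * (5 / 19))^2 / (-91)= -625 / 5551819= -0.00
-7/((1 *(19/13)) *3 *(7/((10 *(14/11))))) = -1820/627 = -2.90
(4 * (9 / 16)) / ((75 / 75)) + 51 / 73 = 861 / 292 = 2.95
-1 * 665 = -665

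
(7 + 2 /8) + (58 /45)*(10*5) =2581 /36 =71.69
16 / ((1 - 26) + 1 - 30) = -8 / 27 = -0.30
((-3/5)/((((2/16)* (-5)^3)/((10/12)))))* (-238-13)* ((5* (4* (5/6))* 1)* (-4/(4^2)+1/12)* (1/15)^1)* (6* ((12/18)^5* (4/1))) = 257024/54675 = 4.70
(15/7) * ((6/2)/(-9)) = -5/7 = -0.71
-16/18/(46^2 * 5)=-2/23805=-0.00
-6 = -6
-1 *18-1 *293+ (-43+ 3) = -351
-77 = -77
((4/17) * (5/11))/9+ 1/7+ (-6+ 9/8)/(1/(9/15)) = -1305457/471240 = -2.77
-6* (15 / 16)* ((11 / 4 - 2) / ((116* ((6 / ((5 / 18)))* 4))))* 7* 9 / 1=-1575 / 59392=-0.03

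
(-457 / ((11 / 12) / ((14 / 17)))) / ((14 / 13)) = -71292 / 187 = -381.24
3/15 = 1/5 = 0.20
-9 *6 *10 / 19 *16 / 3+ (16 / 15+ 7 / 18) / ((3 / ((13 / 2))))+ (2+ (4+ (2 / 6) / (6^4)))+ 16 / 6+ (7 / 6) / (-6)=-51692953 / 369360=-139.95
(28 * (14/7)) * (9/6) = 84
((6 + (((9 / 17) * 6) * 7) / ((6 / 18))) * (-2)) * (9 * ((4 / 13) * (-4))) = 355968 / 221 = 1610.71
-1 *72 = -72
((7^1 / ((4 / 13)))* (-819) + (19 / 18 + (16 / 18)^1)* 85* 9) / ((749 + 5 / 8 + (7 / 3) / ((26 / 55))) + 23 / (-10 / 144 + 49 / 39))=-848988426 / 38324527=-22.15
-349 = -349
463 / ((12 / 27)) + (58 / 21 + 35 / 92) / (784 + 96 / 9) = 1599400679 / 1535296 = 1041.75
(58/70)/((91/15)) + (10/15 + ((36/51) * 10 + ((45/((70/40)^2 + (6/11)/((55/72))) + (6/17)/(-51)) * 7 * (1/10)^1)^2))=412489430008169575286/5332581218294577975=77.35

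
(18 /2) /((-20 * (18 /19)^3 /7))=-48013 /12960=-3.70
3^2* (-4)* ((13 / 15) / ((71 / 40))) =-1248 / 71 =-17.58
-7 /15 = -0.47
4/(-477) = -0.01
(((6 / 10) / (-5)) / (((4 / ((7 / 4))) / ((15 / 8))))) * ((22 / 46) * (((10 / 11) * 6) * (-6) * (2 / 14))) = 81 / 368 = 0.22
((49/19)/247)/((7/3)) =21/4693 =0.00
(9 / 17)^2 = 81 / 289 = 0.28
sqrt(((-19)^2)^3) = 6859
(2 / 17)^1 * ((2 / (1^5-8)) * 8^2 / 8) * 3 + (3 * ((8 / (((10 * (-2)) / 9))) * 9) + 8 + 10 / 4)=-104133 / 1190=-87.51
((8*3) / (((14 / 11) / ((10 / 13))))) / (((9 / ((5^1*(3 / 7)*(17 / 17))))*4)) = 550 / 637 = 0.86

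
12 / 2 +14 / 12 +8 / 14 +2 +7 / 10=1096 / 105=10.44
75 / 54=25 / 18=1.39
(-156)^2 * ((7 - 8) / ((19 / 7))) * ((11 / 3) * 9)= -5621616 / 19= -295874.53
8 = 8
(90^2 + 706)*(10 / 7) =12580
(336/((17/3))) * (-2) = -2016/17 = -118.59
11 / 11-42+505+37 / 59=27413 / 59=464.63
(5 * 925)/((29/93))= 430125/29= 14831.90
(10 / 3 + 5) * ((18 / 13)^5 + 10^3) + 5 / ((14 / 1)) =130619468195 / 15594306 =8376.10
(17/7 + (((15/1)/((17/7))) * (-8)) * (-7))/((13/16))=663184/1547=428.69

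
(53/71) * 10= 530/71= 7.46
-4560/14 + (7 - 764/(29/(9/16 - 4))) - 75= -246161/812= -303.15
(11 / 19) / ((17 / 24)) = 264 / 323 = 0.82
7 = 7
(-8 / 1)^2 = 64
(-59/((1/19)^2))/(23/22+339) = -468578/7481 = -62.64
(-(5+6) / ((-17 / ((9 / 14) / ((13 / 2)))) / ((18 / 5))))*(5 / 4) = 891 / 3094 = 0.29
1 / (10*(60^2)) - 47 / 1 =-1691999 / 36000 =-47.00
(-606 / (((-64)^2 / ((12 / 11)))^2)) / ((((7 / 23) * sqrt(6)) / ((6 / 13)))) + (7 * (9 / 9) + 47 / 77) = 586 / 77 - 62721 * sqrt(6) / 5772935168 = 7.61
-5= -5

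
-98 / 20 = -49 / 10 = -4.90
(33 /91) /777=11 /23569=0.00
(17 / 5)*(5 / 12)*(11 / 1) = 187 / 12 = 15.58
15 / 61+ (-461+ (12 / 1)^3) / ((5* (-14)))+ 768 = 457589 / 610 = 750.15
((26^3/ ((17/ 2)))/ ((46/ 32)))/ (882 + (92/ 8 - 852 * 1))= 1124864/ 32453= 34.66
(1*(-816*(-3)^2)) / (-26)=3672 / 13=282.46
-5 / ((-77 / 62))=4.03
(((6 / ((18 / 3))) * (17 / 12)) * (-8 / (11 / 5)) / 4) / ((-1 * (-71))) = -85 / 4686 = -0.02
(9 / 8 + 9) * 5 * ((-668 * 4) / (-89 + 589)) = -13527 / 50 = -270.54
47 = 47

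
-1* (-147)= 147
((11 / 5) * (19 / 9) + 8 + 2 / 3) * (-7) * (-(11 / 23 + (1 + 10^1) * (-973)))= -997237.19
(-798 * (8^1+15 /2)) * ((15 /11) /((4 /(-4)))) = 185535 /11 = 16866.82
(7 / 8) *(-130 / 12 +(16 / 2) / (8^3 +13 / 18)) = -4193147 / 442992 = -9.47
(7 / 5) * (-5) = -7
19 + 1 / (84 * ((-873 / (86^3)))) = 189313 / 18333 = 10.33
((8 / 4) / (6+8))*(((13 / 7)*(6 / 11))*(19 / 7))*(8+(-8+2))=2964 / 3773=0.79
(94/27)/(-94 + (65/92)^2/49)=-38985184/1052485893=-0.04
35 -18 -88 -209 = -280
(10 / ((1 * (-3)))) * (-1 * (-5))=-50 / 3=-16.67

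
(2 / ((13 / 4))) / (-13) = -8 / 169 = -0.05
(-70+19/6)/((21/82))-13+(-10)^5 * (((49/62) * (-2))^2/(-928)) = -8322065/1755747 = -4.74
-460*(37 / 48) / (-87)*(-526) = -1119065 / 522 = -2143.80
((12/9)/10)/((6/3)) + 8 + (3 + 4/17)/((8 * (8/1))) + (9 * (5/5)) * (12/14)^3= 77164319/5597760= 13.78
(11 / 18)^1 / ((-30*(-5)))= 11 / 2700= 0.00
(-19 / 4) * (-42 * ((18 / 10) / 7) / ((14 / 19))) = 9747 / 140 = 69.62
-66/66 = -1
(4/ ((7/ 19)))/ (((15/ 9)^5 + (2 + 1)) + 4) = 486/ 889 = 0.55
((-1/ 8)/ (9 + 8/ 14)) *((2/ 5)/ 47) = -7/ 62980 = -0.00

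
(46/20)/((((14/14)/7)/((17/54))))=2737/540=5.07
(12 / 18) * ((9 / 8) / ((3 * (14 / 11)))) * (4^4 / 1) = 352 / 7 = 50.29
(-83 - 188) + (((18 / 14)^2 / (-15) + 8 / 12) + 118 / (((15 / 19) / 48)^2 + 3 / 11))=33002724632 / 203979405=161.79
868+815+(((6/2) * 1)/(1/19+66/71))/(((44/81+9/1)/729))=1962741978/1024225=1916.32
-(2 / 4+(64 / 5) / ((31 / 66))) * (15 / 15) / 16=-8603 / 4960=-1.73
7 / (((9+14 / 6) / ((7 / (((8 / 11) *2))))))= 1617 / 544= 2.97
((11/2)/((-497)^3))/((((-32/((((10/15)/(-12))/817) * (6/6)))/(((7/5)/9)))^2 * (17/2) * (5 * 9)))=-11/859505438039632409088000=-0.00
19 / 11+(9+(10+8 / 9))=2140 / 99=21.62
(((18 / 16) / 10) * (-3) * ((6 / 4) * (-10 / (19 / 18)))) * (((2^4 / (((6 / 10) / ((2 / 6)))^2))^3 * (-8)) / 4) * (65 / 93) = -1040000000 / 1288143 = -807.36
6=6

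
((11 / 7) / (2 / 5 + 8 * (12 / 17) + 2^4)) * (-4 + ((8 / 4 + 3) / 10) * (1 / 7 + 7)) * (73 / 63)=-68255 / 1928346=-0.04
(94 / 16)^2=2209 / 64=34.52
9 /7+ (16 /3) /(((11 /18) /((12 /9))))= 995 /77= 12.92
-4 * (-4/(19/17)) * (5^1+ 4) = 2448/19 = 128.84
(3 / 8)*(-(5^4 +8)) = -1899 / 8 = -237.38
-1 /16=-0.06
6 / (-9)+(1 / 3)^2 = -0.56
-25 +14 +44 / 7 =-4.71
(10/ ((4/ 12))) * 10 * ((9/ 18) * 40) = 6000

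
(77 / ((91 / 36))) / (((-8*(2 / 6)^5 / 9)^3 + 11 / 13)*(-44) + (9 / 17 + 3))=-17604774440649 / 19477176419314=-0.90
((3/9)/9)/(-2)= -1/54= -0.02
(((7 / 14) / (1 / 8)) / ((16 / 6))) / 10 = 0.15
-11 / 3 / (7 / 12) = -44 / 7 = -6.29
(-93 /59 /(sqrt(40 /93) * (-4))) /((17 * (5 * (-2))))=-93 * sqrt(930) /802400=-0.00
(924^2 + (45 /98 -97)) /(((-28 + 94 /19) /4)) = -1589551153 /10731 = -148127.03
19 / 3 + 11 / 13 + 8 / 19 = 5632 / 741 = 7.60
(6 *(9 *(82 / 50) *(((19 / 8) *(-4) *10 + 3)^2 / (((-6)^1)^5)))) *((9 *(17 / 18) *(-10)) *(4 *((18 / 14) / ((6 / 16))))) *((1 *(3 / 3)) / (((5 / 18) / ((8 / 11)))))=566343168 / 1925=294204.24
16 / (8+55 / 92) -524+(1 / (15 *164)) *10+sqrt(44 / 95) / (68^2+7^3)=-101600161 / 194586+2 *sqrt(1045) / 471865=-522.13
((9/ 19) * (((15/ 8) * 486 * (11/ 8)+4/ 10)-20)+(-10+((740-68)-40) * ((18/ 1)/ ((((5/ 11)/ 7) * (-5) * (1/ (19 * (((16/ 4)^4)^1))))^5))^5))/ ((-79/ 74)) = 583837777871386215707240979843822100761592421474329692078653624894108407827302592055543570864070404526464104728209486430427292726776749603673515860095653/ 2133049292751820757985115051269531250000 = 273710401281061935416213100000000000000000000000000000000000000000000000000000000000000000000000000000000000000000.00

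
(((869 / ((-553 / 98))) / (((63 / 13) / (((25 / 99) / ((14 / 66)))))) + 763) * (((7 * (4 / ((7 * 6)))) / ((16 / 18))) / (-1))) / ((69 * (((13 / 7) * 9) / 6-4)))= 5959 / 918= 6.49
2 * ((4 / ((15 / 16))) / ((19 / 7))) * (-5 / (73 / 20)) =-17920 / 4161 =-4.31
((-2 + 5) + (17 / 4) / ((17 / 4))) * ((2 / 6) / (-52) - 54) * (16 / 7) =-134800 / 273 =-493.77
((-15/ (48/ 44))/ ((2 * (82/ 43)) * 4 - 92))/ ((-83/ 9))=-129/ 6640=-0.02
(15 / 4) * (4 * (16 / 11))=21.82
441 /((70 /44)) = 277.20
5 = 5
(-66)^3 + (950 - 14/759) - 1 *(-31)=-217464899/759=-286515.02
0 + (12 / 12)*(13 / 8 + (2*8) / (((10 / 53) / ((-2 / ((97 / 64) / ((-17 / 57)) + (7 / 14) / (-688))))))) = 34.99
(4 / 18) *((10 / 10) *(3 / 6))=1 / 9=0.11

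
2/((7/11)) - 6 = -20/7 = -2.86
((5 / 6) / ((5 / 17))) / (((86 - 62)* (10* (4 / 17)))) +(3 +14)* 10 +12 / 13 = 12802477 / 74880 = 170.97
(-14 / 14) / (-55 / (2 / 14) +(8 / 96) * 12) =1 / 384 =0.00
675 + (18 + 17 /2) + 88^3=682173.50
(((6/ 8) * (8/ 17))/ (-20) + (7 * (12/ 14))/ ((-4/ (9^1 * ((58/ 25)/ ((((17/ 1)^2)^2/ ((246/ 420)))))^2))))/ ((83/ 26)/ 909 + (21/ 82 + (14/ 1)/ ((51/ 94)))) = -45663688683792604737/ 67442214442785129500000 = -0.00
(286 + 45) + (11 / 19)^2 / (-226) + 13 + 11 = 28962909 / 81586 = 355.00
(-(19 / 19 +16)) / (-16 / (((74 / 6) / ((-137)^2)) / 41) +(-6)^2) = 629 / 36936060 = 0.00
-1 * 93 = -93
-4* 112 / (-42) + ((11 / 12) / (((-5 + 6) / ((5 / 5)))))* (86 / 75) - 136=-55927 / 450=-124.28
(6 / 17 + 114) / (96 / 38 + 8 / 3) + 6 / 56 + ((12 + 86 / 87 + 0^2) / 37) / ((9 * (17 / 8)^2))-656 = -148598744467 / 234433332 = -633.86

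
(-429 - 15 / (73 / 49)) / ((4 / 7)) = -56091 / 73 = -768.37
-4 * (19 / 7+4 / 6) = -13.52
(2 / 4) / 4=1 / 8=0.12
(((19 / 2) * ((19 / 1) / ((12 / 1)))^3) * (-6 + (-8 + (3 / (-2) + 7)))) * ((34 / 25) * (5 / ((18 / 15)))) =-37662769 / 20736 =-1816.30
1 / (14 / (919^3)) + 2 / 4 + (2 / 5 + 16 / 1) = 1940379489 / 35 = 55439413.97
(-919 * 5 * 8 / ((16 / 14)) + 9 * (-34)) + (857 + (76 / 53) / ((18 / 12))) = -5026474 / 159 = -31613.04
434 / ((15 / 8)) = 3472 / 15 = 231.47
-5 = -5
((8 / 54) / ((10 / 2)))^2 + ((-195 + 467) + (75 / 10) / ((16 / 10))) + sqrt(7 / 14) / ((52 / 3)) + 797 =3 * sqrt(2) / 104 + 313087531 / 291600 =1073.73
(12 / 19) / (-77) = -12 / 1463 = -0.01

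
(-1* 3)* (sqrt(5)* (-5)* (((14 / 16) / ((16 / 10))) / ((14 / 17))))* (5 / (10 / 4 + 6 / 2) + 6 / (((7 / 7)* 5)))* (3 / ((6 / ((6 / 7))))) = 22185* sqrt(5) / 2464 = 20.13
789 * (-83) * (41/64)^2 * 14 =-770585529/2048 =-376262.47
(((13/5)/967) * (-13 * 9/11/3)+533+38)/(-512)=-237251/212740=-1.12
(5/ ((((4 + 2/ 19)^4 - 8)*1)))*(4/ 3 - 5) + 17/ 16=214989301/ 215834928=1.00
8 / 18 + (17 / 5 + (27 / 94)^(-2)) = 58193 / 3645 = 15.97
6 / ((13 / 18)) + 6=186 / 13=14.31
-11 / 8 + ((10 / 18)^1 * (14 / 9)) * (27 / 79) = -2047 / 1896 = -1.08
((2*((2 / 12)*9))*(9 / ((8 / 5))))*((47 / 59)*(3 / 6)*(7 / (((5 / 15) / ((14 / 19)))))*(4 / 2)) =932715 / 4484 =208.01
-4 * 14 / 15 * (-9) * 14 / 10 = 1176 / 25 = 47.04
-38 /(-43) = 38 /43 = 0.88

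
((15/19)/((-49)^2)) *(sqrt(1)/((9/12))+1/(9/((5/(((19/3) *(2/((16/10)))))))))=400/866761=0.00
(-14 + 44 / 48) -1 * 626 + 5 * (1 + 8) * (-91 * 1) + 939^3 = 9935175419 / 12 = 827931284.92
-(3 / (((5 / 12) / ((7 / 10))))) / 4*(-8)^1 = 252 / 25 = 10.08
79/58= 1.36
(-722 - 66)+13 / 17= -13383 / 17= -787.24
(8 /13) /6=4 /39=0.10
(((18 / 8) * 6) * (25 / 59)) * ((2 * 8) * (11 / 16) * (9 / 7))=66825 / 826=80.90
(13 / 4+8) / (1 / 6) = 135 / 2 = 67.50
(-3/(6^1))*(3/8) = -3/16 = -0.19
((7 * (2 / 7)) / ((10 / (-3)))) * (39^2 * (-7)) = 31941 / 5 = 6388.20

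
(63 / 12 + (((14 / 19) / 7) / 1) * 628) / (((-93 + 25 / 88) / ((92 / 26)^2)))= -252451496 / 26198549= -9.64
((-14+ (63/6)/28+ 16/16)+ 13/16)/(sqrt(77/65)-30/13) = 2457 * sqrt(5005)/55984+ 184275/27992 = 9.69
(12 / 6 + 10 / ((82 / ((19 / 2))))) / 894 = 259 / 73308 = 0.00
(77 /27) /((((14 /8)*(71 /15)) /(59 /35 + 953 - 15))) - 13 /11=322.34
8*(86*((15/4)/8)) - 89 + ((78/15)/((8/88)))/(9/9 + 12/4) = 247.80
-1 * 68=-68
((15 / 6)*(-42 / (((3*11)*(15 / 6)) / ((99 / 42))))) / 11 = -3 / 11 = -0.27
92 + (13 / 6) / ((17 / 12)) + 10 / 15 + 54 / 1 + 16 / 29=219998 / 1479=148.75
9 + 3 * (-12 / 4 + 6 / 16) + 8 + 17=26.12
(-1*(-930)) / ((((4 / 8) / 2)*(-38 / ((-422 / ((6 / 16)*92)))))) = 1197.44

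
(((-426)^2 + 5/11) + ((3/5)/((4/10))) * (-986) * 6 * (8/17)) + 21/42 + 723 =178023.95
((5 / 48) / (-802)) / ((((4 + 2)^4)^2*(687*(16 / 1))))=-5 / 710726204915712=-0.00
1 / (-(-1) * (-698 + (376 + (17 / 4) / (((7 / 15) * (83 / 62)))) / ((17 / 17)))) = -1162 / 366259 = -0.00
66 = 66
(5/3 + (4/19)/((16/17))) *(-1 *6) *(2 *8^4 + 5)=-3532907/38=-92971.24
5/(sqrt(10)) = sqrt(10)/2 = 1.58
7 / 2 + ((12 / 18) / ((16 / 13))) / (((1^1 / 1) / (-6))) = 1 / 4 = 0.25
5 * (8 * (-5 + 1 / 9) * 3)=-1760 / 3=-586.67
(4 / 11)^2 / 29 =16 / 3509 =0.00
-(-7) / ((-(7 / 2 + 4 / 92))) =-322 / 163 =-1.98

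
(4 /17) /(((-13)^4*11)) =4 /5340907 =0.00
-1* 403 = -403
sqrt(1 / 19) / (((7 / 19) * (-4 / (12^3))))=-432 * sqrt(19) / 7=-269.01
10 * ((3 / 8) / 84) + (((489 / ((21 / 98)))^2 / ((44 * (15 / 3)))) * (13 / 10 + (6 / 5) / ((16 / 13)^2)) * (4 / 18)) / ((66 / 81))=36607712839 / 2710400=13506.39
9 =9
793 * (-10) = -7930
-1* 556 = -556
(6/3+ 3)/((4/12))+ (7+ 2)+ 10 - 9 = 25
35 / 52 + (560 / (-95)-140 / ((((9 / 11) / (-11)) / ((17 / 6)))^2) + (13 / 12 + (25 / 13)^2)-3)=-951073943041 / 4681638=-203149.83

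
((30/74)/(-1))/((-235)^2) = -3/408665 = -0.00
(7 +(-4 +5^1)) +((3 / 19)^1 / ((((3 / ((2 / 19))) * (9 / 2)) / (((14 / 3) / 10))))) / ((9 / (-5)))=701756 / 87723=8.00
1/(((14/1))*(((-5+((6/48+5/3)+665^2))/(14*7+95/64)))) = 19101/1188692176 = 0.00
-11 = -11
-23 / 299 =-1 / 13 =-0.08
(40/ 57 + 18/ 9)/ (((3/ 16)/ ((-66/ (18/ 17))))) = -460768/ 513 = -898.18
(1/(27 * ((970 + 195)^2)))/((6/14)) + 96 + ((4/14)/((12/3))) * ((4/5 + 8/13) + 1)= 1924240218539/20008210950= 96.17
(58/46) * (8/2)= 116/23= 5.04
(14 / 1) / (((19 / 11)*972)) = 0.01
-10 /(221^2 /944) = -9440 /48841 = -0.19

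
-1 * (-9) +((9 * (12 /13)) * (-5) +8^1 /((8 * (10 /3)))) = -4191 /130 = -32.24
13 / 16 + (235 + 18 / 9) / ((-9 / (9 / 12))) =-303 / 16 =-18.94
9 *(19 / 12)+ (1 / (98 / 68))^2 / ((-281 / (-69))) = 38775873 / 2698724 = 14.37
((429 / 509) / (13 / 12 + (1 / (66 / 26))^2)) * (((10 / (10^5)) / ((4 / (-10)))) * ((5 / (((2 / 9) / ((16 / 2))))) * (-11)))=3557763 / 10561750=0.34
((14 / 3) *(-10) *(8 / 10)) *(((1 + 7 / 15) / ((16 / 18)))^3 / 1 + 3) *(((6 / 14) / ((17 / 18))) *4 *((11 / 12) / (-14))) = 33.24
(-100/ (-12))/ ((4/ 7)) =175/ 12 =14.58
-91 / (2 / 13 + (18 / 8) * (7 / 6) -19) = 1352 / 241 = 5.61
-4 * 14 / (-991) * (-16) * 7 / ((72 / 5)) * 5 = -19600 / 8919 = -2.20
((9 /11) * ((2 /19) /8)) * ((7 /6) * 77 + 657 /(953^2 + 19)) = 734308251 /759278608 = 0.97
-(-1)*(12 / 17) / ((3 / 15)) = 60 / 17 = 3.53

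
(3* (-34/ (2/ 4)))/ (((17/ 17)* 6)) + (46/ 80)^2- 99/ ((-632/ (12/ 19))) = -80622771/ 2401600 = -33.57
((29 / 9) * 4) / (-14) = -58 / 63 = -0.92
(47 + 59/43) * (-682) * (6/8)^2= -797940/43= -18556.74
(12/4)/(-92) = -3/92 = -0.03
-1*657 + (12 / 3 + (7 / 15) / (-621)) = -6082702 / 9315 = -653.00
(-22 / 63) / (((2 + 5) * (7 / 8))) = -176 / 3087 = -0.06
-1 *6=-6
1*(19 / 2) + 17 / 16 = 169 / 16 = 10.56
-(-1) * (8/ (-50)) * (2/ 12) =-2/ 75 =-0.03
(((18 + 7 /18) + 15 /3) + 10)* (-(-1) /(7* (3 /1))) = 601 /378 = 1.59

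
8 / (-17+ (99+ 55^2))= 8 / 3107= 0.00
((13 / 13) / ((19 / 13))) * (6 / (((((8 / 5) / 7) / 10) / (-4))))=-13650 / 19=-718.42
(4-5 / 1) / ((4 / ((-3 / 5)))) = 3 / 20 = 0.15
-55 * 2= -110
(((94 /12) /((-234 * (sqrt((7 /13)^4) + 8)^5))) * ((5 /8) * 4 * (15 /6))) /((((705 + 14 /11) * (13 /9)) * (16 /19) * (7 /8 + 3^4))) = -40064614361915 /527349242571357080710944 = -0.00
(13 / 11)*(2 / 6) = 13 / 33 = 0.39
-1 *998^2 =-996004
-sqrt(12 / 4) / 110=-sqrt(3) / 110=-0.02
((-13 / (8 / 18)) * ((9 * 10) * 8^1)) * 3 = -63180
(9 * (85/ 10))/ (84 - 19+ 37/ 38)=2907/ 2507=1.16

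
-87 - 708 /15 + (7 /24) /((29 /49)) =-465301 /3480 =-133.71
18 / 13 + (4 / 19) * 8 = 758 / 247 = 3.07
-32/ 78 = -16/ 39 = -0.41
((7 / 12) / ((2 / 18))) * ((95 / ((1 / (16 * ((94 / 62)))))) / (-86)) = -187530 / 1333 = -140.68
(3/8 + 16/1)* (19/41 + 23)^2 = 30308291/3362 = 9014.96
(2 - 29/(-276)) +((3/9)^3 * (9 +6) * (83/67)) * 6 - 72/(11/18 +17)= 4193449/1953988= 2.15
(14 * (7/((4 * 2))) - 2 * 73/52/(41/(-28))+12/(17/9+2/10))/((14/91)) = 1995275/15416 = 129.43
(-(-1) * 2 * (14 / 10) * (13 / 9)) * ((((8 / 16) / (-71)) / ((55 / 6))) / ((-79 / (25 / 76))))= 91 / 7033686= 0.00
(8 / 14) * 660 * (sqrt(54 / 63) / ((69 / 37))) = 32560 * sqrt(42) / 1127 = 187.23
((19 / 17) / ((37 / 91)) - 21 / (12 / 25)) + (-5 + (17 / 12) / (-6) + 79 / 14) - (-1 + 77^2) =-1892139937 / 317016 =-5968.59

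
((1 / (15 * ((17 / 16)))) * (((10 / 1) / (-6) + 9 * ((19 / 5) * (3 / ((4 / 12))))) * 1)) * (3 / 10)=36736 / 6375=5.76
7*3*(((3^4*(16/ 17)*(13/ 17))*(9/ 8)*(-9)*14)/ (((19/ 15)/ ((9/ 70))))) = -96722262/ 5491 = -17614.69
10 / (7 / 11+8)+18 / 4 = 215 / 38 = 5.66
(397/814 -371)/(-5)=301597/4070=74.10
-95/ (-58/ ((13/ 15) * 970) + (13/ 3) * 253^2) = -359385/ 1049299276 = -0.00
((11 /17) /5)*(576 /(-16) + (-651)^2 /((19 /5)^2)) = 3793.46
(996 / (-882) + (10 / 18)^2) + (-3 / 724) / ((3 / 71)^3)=-160196819 / 2873556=-55.75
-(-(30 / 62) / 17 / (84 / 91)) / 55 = 13 / 23188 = 0.00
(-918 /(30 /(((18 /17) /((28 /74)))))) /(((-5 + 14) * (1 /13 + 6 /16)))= -34632 /1645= -21.05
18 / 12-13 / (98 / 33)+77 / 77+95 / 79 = -2613 / 3871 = -0.68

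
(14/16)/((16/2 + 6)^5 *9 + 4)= 0.00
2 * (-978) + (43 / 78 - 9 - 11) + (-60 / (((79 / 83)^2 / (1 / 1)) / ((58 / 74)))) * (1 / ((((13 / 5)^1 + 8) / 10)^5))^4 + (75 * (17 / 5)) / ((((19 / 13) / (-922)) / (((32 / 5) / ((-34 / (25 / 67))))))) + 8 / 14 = 45691154163510481293349720617333308030287785147697 / 4909014840494185485771938965931230680197318586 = 9307.60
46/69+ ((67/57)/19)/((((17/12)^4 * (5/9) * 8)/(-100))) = 29042642/90453243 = 0.32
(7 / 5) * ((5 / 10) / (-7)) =-1 / 10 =-0.10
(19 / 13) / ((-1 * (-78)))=19 / 1014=0.02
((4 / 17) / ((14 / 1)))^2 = 4 / 14161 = 0.00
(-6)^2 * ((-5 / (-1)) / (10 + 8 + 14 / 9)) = 405 / 44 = 9.20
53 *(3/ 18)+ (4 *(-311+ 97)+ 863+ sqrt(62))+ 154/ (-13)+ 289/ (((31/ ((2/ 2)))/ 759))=sqrt(62)+ 17119019/ 2418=7087.70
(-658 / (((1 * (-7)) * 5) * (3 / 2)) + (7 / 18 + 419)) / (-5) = -38873 / 450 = -86.38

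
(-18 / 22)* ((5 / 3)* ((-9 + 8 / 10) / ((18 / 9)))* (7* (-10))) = -4305 / 11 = -391.36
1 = 1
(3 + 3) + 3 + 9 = 18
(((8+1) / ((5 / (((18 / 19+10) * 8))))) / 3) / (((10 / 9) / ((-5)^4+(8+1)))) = 14242176 / 475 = 29983.53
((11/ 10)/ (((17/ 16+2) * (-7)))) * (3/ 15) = -88/ 8575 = -0.01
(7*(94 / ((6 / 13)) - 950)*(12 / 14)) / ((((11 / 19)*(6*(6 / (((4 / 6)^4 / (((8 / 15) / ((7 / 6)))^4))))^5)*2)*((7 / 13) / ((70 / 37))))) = -21041753963168743967548847198486328125 / 38167766801582740217632698711146496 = -551.30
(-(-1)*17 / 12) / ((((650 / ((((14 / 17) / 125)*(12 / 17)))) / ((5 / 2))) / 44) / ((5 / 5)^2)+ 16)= 0.00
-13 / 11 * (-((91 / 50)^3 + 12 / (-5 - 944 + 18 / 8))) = 37021053901 / 5207125000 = 7.11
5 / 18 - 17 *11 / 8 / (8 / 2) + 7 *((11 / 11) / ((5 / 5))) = 413 / 288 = 1.43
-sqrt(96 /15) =-4*sqrt(10) /5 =-2.53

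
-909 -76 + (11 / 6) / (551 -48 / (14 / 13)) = -20950873 / 21270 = -985.00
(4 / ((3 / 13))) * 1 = 52 / 3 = 17.33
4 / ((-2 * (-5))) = 2 / 5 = 0.40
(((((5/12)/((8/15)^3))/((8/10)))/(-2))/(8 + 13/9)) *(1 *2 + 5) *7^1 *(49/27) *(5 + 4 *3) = -4501875/16384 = -274.77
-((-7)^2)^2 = -2401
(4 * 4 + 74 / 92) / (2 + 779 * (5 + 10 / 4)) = 773 / 268847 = 0.00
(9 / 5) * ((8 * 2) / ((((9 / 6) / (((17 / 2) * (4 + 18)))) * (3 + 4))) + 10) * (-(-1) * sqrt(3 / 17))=18582 * sqrt(51) / 595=223.03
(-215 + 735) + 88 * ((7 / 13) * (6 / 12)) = 7068 / 13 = 543.69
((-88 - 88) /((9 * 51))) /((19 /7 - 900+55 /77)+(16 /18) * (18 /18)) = 308 /719457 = 0.00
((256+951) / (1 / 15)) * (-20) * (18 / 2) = -3258900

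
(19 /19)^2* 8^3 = 512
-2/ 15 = -0.13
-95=-95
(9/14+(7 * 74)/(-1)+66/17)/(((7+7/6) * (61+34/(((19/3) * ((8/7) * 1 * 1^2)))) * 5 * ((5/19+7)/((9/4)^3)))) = -0.30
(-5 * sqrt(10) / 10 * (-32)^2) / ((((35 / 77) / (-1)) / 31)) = 174592 * sqrt(10) / 5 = 110421.68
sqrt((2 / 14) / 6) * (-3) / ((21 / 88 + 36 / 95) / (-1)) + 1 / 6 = 1 / 6 + 4180 * sqrt(42) / 36141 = 0.92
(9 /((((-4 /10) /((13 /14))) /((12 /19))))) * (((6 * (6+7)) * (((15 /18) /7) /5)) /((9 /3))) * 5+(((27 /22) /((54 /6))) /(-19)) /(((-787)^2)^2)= -320915602899584697 /7857263019053602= -40.84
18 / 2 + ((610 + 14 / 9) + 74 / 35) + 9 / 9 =196456 / 315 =623.67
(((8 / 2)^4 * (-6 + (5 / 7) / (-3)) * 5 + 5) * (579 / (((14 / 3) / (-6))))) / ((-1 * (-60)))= 19405185 / 196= 99006.05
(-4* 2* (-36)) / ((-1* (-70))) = 144 / 35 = 4.11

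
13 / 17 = 0.76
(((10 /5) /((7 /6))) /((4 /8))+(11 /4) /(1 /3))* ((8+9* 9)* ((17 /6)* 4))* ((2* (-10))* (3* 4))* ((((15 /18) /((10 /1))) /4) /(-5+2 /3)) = 2473755 /182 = 13592.06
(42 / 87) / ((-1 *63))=-2 / 261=-0.01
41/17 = 2.41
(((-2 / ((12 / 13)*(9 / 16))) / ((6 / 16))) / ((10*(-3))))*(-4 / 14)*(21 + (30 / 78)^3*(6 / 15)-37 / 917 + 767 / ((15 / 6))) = -211317281024 / 6590226825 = -32.07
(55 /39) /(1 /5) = 275 /39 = 7.05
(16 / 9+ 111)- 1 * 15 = 880 / 9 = 97.78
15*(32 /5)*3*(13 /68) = 55.06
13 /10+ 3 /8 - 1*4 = -93 /40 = -2.32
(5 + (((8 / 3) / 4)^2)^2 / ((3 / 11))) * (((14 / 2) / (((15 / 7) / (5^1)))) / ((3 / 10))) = 681590 / 2187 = 311.66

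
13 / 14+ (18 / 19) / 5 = 1.12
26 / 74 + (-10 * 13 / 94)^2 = 185042 / 81733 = 2.26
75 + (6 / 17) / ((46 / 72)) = 29541 / 391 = 75.55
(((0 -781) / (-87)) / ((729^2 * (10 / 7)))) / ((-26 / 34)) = -92939 / 6010597710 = -0.00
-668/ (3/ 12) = -2672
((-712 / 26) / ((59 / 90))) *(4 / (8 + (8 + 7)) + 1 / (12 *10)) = -134301 / 17641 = -7.61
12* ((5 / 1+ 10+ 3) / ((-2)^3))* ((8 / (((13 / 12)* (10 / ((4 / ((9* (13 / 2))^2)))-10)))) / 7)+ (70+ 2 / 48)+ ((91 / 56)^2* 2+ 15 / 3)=47969798209 / 597236640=80.32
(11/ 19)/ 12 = 11/ 228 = 0.05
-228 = -228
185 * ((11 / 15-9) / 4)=-1147 / 3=-382.33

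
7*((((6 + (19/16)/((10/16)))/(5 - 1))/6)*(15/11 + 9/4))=29309/3520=8.33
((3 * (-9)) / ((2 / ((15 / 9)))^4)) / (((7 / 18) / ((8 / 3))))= -625 / 7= -89.29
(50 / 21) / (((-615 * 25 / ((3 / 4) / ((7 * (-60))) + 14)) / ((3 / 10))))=-2613 / 4018000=-0.00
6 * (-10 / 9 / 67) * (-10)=200 / 201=1.00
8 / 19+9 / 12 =89 / 76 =1.17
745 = 745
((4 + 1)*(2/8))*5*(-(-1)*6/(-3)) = -25/2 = -12.50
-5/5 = -1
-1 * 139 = -139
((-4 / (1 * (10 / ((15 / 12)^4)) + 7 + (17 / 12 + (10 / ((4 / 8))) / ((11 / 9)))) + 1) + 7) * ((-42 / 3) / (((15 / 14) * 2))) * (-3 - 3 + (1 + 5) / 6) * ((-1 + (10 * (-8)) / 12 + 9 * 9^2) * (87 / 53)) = 23036212419136 / 75756981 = 304080.39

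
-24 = -24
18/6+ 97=100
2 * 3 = 6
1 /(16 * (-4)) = -1 /64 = -0.02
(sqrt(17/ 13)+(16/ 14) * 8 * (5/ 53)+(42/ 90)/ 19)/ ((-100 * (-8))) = 93797/ 84588000+sqrt(221)/ 10400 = 0.00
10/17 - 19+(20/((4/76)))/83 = -19519/1411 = -13.83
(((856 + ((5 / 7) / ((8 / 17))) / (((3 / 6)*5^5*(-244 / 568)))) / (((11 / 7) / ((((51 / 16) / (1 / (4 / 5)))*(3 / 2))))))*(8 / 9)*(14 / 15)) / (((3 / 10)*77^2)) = 15534218962 / 15984478125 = 0.97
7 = 7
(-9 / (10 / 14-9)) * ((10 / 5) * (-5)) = -315 / 29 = -10.86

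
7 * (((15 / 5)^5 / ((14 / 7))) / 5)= 1701 / 10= 170.10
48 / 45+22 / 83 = 1658 / 1245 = 1.33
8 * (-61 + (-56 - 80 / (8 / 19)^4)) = -681557 / 32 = -21298.66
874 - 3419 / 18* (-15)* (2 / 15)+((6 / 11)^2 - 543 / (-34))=47028833 / 37026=1270.16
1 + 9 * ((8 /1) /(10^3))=134 /125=1.07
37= 37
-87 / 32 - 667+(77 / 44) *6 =-21095 / 32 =-659.22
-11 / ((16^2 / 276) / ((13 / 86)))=-9867 / 5504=-1.79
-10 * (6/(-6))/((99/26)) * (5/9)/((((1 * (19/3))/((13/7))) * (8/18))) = 4225/4389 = 0.96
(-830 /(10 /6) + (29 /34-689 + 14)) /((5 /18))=-358677 /85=-4219.73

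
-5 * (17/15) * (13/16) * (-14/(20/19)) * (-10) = -29393/48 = -612.35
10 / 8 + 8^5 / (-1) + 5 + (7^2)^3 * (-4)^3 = -30249191 / 4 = -7562297.75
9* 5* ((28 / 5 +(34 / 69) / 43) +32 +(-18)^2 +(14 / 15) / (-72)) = 193115293 / 11868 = 16271.93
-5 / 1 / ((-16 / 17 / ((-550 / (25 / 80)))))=-9350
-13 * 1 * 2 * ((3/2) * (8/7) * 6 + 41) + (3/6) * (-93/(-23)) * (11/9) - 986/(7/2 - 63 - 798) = -314725589/236670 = -1329.81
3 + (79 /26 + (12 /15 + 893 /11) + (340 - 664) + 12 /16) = -672757 /2860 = -235.23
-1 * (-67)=67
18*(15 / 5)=54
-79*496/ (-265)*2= 295.73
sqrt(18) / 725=0.01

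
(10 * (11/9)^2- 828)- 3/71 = -4676161/5751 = -813.10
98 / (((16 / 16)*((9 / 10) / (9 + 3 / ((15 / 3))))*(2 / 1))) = 1568 / 3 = 522.67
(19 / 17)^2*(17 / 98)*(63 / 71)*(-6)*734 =-7154298 / 8449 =-846.76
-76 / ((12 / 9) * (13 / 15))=-855 / 13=-65.77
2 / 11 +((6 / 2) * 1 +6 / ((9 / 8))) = 281 / 33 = 8.52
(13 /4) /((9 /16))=52 /9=5.78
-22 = -22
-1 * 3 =-3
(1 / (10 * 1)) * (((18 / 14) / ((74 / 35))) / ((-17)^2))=9 / 42772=0.00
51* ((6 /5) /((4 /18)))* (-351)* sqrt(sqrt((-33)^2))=-483327* sqrt(33) /5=-555300.45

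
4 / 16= 1 / 4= 0.25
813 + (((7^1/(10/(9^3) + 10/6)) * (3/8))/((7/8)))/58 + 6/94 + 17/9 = 24493636351/30054150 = 814.98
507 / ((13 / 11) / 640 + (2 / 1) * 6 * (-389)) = -3569280 / 32862707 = -0.11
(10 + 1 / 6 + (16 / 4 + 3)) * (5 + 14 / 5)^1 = 1339 / 10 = 133.90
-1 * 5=-5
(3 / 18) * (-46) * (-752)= 17296 / 3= 5765.33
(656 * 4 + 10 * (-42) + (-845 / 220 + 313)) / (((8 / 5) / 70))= 19351325 / 176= 109950.71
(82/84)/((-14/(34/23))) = -697/6762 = -0.10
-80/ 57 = -1.40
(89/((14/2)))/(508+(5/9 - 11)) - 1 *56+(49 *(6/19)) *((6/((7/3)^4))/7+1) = -1168881001/29183126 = -40.05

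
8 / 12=2 / 3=0.67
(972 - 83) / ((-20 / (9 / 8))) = -8001 / 160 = -50.01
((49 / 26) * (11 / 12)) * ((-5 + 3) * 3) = -539 / 52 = -10.37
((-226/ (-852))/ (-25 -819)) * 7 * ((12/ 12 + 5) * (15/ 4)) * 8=-11865/ 29962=-0.40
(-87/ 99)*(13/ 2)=-377/ 66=-5.71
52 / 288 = 13 / 72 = 0.18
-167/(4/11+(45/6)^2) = -7348/2491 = -2.95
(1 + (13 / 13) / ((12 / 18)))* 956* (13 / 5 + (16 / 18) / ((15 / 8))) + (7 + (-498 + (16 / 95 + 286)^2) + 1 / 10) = 43251582569 / 487350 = 88748.50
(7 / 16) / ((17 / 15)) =105 / 272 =0.39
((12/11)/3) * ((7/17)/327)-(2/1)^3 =-489164/61149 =-8.00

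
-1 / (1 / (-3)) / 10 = 3 / 10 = 0.30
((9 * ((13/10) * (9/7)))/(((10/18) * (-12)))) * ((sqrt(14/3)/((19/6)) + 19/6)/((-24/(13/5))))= 13689 * sqrt(42)/532000 + 86697/112000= 0.94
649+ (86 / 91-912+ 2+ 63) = -17932 / 91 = -197.05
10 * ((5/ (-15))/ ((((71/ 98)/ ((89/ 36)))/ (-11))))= 239855/ 1917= 125.12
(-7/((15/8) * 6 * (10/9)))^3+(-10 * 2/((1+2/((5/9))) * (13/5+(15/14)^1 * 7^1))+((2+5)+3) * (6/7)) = 2023817316/254078125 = 7.97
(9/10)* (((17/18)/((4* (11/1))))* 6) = 51/440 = 0.12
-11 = -11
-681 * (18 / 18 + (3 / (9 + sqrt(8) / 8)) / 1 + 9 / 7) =-8079384 / 4529 + 4086 * sqrt(2) / 647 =-1774.99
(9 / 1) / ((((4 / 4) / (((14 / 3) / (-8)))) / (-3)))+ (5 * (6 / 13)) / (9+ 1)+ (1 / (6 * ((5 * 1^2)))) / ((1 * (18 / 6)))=37421 / 2340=15.99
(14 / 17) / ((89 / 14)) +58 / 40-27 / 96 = 314291 / 242080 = 1.30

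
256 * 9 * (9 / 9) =2304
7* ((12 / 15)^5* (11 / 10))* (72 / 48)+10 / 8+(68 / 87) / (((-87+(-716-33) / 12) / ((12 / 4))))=16310843993 / 3249812500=5.02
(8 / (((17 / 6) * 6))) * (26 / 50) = 104 / 425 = 0.24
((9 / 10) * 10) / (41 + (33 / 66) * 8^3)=1 / 33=0.03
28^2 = 784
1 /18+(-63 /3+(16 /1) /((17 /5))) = -4969 /306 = -16.24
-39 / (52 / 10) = -7.50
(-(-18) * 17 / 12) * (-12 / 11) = -306 / 11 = -27.82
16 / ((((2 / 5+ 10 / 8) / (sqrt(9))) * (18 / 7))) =1120 / 99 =11.31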